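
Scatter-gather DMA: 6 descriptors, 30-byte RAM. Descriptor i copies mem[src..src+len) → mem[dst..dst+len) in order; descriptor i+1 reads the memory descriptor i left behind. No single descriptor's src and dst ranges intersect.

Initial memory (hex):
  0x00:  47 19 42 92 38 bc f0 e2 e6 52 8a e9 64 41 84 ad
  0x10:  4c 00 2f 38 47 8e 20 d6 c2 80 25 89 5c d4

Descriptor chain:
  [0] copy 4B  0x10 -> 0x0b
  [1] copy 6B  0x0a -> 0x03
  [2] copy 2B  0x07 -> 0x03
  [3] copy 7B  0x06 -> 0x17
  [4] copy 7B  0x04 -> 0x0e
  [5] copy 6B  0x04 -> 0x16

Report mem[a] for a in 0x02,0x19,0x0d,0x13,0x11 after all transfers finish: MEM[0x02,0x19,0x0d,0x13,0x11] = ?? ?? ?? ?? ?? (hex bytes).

#0 dst[0x0b+4] := {0x4c,0x00,0x2f,0x38}
#1 dst[0x03+6] := {0x8a,0x4c,0x00,0x2f,0x38,0xad}
#2 dst[0x03+2] := {0x38,0xad}
#3 dst[0x17+7] := {0x2f,0x38,0xad,0x52,0x8a,0x4c,0x00}
#4 dst[0x0e+7] := {0xad,0x00,0x2f,0x38,0xad,0x52,0x8a}
#5 dst[0x16+6] := {0xad,0x00,0x2f,0x38,0xad,0x52}
query mem[0x02]=0x42, mem[0x19]=0x38, mem[0x0d]=0x2f, mem[0x13]=0x52, mem[0x11]=0x38

MEM[0x02,0x19,0x0d,0x13,0x11] = 42 38 2f 52 38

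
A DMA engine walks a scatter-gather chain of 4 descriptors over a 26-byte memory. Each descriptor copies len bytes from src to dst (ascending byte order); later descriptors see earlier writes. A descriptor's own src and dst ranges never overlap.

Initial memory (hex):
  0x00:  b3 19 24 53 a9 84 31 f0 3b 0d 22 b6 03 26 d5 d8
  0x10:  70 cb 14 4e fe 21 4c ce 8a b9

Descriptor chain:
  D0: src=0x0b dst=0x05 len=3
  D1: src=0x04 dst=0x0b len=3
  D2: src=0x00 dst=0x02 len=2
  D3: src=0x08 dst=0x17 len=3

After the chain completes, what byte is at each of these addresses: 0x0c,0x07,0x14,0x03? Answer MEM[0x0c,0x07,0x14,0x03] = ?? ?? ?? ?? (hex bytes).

MEM[0x0c,0x07,0x14,0x03] = b6 26 fe 19

  after D0: wrote 3B at 0x05 = b60326
  after D1: wrote 3B at 0x0b = a9b603
  after D2: wrote 2B at 0x02 = b319
  after D3: wrote 3B at 0x17 = 3b0d22
query mem[0x0c]=0xb6, mem[0x07]=0x26, mem[0x14]=0xfe, mem[0x03]=0x19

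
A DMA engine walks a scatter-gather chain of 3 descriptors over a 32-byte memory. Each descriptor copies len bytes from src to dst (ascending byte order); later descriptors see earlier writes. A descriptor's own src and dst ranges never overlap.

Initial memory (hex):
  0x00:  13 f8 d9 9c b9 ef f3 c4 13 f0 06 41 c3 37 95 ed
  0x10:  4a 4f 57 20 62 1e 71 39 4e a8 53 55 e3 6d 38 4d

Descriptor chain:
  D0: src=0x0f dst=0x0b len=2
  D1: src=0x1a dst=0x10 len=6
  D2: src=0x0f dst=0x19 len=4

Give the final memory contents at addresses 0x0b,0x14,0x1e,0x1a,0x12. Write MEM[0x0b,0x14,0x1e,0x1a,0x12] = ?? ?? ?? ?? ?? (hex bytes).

#0 dst[0x0b+2] := {0xed,0x4a}
#1 dst[0x10+6] := {0x53,0x55,0xe3,0x6d,0x38,0x4d}
#2 dst[0x19+4] := {0xed,0x53,0x55,0xe3}
query mem[0x0b]=0xed, mem[0x14]=0x38, mem[0x1e]=0x38, mem[0x1a]=0x53, mem[0x12]=0xe3

MEM[0x0b,0x14,0x1e,0x1a,0x12] = ed 38 38 53 e3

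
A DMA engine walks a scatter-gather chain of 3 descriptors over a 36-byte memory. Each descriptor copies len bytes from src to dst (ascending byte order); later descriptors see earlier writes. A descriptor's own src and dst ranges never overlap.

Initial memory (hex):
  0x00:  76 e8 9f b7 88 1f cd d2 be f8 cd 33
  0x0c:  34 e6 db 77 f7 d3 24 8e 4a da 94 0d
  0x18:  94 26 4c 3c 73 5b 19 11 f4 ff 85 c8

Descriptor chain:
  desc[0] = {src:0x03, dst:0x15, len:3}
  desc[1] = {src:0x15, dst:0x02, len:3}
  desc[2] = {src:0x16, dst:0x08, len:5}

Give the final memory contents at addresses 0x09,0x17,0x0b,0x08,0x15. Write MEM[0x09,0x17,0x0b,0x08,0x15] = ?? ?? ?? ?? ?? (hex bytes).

  after D0: wrote 3B at 0x15 = b7881f
  after D1: wrote 3B at 0x02 = b7881f
  after D2: wrote 5B at 0x08 = 881f94264c
query mem[0x09]=0x1f, mem[0x17]=0x1f, mem[0x0b]=0x26, mem[0x08]=0x88, mem[0x15]=0xb7

MEM[0x09,0x17,0x0b,0x08,0x15] = 1f 1f 26 88 b7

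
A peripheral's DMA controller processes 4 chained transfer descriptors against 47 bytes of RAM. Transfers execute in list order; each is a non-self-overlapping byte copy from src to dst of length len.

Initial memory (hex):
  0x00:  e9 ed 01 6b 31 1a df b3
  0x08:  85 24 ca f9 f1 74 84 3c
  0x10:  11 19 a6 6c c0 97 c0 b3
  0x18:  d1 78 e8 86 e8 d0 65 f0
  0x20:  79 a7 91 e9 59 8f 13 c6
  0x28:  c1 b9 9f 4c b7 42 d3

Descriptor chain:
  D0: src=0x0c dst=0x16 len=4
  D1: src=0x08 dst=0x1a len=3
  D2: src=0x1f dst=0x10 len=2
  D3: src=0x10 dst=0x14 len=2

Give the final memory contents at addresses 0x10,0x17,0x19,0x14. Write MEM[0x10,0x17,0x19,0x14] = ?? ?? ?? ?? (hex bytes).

MEM[0x10,0x17,0x19,0x14] = f0 74 3c f0

[0] 0x0c->0x16 len=4 : f1 74 84 3c
[1] 0x08->0x1a len=3 : 85 24 ca
[2] 0x1f->0x10 len=2 : f0 79
[3] 0x10->0x14 len=2 : f0 79
query mem[0x10]=0xf0, mem[0x17]=0x74, mem[0x19]=0x3c, mem[0x14]=0xf0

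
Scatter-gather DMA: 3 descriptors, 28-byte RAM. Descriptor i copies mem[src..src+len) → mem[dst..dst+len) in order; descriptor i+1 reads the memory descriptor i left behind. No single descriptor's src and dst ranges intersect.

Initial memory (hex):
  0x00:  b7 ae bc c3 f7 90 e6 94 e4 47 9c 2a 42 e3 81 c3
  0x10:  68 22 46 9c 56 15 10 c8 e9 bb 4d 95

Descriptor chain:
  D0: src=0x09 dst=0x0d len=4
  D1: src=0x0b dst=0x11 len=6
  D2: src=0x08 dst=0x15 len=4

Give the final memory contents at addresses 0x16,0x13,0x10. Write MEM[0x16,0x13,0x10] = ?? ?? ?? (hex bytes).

MEM[0x16,0x13,0x10] = 47 47 42

[0] 0x09->0x0d len=4 : 47 9c 2a 42
[1] 0x0b->0x11 len=6 : 2a 42 47 9c 2a 42
[2] 0x08->0x15 len=4 : e4 47 9c 2a
query mem[0x16]=0x47, mem[0x13]=0x47, mem[0x10]=0x42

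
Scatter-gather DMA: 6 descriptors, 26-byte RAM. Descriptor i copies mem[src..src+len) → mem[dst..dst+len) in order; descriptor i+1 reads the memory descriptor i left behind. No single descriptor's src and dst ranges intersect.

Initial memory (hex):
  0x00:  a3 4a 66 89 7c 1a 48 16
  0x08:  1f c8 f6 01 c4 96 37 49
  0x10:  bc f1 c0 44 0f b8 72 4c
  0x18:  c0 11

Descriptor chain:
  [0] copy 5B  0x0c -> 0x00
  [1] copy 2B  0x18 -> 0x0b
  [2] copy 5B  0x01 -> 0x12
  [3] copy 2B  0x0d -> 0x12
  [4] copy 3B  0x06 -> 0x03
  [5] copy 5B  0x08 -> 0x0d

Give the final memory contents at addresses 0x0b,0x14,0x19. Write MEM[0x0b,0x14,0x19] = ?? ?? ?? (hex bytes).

MEM[0x0b,0x14,0x19] = c0 49 11

#0 dst[0x00+5] := {0xc4,0x96,0x37,0x49,0xbc}
#1 dst[0x0b+2] := {0xc0,0x11}
#2 dst[0x12+5] := {0x96,0x37,0x49,0xbc,0x1a}
#3 dst[0x12+2] := {0x96,0x37}
#4 dst[0x03+3] := {0x48,0x16,0x1f}
#5 dst[0x0d+5] := {0x1f,0xc8,0xf6,0xc0,0x11}
query mem[0x0b]=0xc0, mem[0x14]=0x49, mem[0x19]=0x11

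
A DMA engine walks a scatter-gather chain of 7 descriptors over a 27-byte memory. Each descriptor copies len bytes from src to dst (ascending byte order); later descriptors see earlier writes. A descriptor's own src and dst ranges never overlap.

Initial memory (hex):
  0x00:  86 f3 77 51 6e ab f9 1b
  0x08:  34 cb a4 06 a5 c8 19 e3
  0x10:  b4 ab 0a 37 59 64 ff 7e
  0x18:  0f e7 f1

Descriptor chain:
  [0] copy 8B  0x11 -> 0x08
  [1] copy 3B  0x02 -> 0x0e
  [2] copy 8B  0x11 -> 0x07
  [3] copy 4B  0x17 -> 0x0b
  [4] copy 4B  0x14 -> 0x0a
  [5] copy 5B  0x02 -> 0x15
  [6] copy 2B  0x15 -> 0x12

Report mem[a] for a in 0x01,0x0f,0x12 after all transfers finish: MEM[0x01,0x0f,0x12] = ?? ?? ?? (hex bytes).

MEM[0x01,0x0f,0x12] = f3 51 77

  after D0: wrote 8B at 0x08 = ab0a375964ff7e0f
  after D1: wrote 3B at 0x0e = 77516e
  after D2: wrote 8B at 0x07 = ab0a375964ff7e0f
  after D3: wrote 4B at 0x0b = 7e0fe7f1
  after D4: wrote 4B at 0x0a = 5964ff7e
  after D5: wrote 5B at 0x15 = 77516eabf9
  after D6: wrote 2B at 0x12 = 7751
query mem[0x01]=0xf3, mem[0x0f]=0x51, mem[0x12]=0x77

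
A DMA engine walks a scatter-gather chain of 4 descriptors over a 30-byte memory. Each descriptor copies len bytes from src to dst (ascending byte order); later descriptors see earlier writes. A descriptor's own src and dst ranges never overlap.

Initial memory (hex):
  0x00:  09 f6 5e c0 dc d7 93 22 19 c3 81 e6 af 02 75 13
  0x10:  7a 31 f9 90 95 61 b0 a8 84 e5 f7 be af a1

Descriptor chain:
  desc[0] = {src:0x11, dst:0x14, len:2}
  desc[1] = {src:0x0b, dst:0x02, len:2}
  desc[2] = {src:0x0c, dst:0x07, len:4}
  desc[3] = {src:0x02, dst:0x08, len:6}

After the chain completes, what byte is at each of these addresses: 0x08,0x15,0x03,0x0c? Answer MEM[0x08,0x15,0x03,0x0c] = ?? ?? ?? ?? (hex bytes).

D0: mem[0x14..0x15] <- [31 f9]
D1: mem[0x02..0x03] <- [e6 af]
D2: mem[0x07..0x0a] <- [af 02 75 13]
D3: mem[0x08..0x0d] <- [e6 af dc d7 93 af]
query mem[0x08]=0xe6, mem[0x15]=0xf9, mem[0x03]=0xaf, mem[0x0c]=0x93

MEM[0x08,0x15,0x03,0x0c] = e6 f9 af 93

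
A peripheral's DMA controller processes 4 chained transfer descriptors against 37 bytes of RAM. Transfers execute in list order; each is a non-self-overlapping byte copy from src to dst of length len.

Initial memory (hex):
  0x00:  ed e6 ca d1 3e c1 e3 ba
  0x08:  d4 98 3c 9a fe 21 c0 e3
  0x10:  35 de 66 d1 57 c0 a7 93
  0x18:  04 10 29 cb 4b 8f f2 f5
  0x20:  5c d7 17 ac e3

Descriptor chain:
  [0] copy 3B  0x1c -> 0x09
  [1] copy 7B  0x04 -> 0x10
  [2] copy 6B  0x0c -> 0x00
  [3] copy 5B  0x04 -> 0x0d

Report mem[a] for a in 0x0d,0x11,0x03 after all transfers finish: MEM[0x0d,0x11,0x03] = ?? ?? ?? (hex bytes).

MEM[0x0d,0x11,0x03] = 3e d4 e3

[0] 0x1c->0x09 len=3 : 4b 8f f2
[1] 0x04->0x10 len=7 : 3e c1 e3 ba d4 4b 8f
[2] 0x0c->0x00 len=6 : fe 21 c0 e3 3e c1
[3] 0x04->0x0d len=5 : 3e c1 e3 ba d4
query mem[0x0d]=0x3e, mem[0x11]=0xd4, mem[0x03]=0xe3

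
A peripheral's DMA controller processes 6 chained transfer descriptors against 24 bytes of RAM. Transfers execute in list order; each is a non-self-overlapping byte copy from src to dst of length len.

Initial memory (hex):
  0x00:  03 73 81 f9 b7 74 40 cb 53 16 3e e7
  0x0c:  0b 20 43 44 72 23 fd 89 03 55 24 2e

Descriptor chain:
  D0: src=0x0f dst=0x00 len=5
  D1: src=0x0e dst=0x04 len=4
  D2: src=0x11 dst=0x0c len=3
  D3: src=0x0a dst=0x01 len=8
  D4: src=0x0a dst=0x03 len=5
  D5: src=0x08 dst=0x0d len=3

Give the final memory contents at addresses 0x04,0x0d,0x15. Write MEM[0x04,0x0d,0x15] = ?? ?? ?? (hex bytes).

MEM[0x04,0x0d,0x15] = e7 23 55

D0: mem[0x00..0x04] <- [44 72 23 fd 89]
D1: mem[0x04..0x07] <- [43 44 72 23]
D2: mem[0x0c..0x0e] <- [23 fd 89]
D3: mem[0x01..0x08] <- [3e e7 23 fd 89 44 72 23]
D4: mem[0x03..0x07] <- [3e e7 23 fd 89]
D5: mem[0x0d..0x0f] <- [23 16 3e]
query mem[0x04]=0xe7, mem[0x0d]=0x23, mem[0x15]=0x55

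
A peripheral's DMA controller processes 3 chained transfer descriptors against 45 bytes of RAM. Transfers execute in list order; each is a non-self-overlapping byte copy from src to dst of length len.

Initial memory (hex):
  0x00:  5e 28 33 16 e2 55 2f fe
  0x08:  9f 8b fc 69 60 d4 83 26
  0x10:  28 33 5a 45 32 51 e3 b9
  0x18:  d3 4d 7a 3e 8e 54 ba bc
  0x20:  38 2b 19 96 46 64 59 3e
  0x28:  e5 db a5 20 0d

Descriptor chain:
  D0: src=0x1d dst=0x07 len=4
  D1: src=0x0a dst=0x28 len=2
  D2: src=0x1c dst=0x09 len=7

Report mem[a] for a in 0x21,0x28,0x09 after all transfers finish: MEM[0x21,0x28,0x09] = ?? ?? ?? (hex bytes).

[0] 0x1d->0x07 len=4 : 54 ba bc 38
[1] 0x0a->0x28 len=2 : 38 69
[2] 0x1c->0x09 len=7 : 8e 54 ba bc 38 2b 19
query mem[0x21]=0x2b, mem[0x28]=0x38, mem[0x09]=0x8e

MEM[0x21,0x28,0x09] = 2b 38 8e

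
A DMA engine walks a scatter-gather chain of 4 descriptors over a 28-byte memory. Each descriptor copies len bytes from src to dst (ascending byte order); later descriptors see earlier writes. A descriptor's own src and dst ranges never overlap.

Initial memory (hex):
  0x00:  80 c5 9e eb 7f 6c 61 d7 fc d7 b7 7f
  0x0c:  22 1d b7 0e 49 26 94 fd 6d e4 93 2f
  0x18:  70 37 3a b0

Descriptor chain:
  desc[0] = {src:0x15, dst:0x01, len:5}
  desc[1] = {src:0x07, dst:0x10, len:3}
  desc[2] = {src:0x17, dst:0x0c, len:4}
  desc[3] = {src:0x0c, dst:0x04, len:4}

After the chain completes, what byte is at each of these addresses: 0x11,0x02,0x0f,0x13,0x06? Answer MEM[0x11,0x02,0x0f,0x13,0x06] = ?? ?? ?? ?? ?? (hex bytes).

MEM[0x11,0x02,0x0f,0x13,0x06] = fc 93 3a fd 37

  after D0: wrote 5B at 0x01 = e4932f7037
  after D1: wrote 3B at 0x10 = d7fcd7
  after D2: wrote 4B at 0x0c = 2f70373a
  after D3: wrote 4B at 0x04 = 2f70373a
query mem[0x11]=0xfc, mem[0x02]=0x93, mem[0x0f]=0x3a, mem[0x13]=0xfd, mem[0x06]=0x37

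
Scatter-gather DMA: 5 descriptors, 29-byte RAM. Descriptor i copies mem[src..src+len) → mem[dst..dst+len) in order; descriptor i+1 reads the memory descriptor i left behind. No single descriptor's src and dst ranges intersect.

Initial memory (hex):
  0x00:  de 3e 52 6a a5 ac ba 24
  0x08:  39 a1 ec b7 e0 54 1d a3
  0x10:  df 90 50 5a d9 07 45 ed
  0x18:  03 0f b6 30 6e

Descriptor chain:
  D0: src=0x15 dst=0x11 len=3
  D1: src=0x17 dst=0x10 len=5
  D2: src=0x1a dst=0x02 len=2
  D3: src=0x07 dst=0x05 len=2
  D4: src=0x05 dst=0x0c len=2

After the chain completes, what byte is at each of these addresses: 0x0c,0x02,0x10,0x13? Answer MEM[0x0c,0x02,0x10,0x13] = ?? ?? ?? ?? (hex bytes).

  after D0: wrote 3B at 0x11 = 0745ed
  after D1: wrote 5B at 0x10 = ed030fb630
  after D2: wrote 2B at 0x02 = b630
  after D3: wrote 2B at 0x05 = 2439
  after D4: wrote 2B at 0x0c = 2439
query mem[0x0c]=0x24, mem[0x02]=0xb6, mem[0x10]=0xed, mem[0x13]=0xb6

MEM[0x0c,0x02,0x10,0x13] = 24 b6 ed b6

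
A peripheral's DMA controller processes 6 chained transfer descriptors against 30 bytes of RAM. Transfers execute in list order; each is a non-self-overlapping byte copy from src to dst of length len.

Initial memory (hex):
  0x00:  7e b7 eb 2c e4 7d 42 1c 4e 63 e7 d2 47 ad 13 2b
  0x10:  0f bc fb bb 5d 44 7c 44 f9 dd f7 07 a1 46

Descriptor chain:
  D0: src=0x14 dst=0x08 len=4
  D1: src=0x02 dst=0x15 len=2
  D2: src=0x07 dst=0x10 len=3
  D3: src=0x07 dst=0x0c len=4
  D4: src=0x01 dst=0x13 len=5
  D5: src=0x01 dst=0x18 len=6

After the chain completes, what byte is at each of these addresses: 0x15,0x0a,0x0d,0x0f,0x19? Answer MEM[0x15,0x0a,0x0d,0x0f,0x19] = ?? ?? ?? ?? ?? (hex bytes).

MEM[0x15,0x0a,0x0d,0x0f,0x19] = 2c 7c 5d 7c eb

#0 dst[0x08+4] := {0x5d,0x44,0x7c,0x44}
#1 dst[0x15+2] := {0xeb,0x2c}
#2 dst[0x10+3] := {0x1c,0x5d,0x44}
#3 dst[0x0c+4] := {0x1c,0x5d,0x44,0x7c}
#4 dst[0x13+5] := {0xb7,0xeb,0x2c,0xe4,0x7d}
#5 dst[0x18+6] := {0xb7,0xeb,0x2c,0xe4,0x7d,0x42}
query mem[0x15]=0x2c, mem[0x0a]=0x7c, mem[0x0d]=0x5d, mem[0x0f]=0x7c, mem[0x19]=0xeb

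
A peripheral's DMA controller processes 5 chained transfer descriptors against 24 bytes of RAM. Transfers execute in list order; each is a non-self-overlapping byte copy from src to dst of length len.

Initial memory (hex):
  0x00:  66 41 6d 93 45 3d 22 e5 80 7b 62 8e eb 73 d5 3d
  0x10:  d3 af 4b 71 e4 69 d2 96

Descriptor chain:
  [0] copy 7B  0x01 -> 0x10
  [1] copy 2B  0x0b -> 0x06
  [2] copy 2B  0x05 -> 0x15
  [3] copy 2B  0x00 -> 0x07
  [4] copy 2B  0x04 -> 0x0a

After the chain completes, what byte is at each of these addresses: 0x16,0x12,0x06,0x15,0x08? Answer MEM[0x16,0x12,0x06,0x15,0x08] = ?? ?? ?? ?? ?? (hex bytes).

MEM[0x16,0x12,0x06,0x15,0x08] = 8e 93 8e 3d 41

  after D0: wrote 7B at 0x10 = 416d93453d22e5
  after D1: wrote 2B at 0x06 = 8eeb
  after D2: wrote 2B at 0x15 = 3d8e
  after D3: wrote 2B at 0x07 = 6641
  after D4: wrote 2B at 0x0a = 453d
query mem[0x16]=0x8e, mem[0x12]=0x93, mem[0x06]=0x8e, mem[0x15]=0x3d, mem[0x08]=0x41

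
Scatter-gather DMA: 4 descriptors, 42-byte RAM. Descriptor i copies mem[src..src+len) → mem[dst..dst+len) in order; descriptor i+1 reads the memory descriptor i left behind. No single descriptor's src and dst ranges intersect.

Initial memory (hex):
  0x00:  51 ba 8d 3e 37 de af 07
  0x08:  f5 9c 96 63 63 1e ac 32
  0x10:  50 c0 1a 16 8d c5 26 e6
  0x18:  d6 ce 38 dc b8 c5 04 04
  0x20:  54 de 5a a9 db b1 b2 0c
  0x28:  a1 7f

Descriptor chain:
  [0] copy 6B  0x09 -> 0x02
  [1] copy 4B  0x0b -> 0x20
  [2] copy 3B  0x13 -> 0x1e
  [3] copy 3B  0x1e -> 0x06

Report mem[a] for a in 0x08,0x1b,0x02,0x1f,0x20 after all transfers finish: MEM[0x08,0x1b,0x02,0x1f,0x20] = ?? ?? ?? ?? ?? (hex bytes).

D0: mem[0x02..0x07] <- [9c 96 63 63 1e ac]
D1: mem[0x20..0x23] <- [63 63 1e ac]
D2: mem[0x1e..0x20] <- [16 8d c5]
D3: mem[0x06..0x08] <- [16 8d c5]
query mem[0x08]=0xc5, mem[0x1b]=0xdc, mem[0x02]=0x9c, mem[0x1f]=0x8d, mem[0x20]=0xc5

MEM[0x08,0x1b,0x02,0x1f,0x20] = c5 dc 9c 8d c5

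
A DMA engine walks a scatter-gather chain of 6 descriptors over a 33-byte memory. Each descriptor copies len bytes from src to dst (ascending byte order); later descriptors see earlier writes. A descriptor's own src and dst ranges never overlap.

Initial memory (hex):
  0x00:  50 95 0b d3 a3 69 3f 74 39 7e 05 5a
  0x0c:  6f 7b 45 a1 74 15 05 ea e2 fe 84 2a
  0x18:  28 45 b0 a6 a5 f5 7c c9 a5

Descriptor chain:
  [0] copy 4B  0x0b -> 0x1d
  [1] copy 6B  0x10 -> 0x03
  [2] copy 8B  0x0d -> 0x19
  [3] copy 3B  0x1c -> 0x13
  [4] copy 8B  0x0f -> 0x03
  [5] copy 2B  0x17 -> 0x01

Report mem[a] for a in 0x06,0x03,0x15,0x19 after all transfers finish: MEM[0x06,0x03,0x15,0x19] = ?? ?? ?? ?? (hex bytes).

MEM[0x06,0x03,0x15,0x19] = 05 a1 05 7b

#0 dst[0x1d+4] := {0x5a,0x6f,0x7b,0x45}
#1 dst[0x03+6] := {0x74,0x15,0x05,0xea,0xe2,0xfe}
#2 dst[0x19+8] := {0x7b,0x45,0xa1,0x74,0x15,0x05,0xea,0xe2}
#3 dst[0x13+3] := {0x74,0x15,0x05}
#4 dst[0x03+8] := {0xa1,0x74,0x15,0x05,0x74,0x15,0x05,0x84}
#5 dst[0x01+2] := {0x2a,0x28}
query mem[0x06]=0x05, mem[0x03]=0xa1, mem[0x15]=0x05, mem[0x19]=0x7b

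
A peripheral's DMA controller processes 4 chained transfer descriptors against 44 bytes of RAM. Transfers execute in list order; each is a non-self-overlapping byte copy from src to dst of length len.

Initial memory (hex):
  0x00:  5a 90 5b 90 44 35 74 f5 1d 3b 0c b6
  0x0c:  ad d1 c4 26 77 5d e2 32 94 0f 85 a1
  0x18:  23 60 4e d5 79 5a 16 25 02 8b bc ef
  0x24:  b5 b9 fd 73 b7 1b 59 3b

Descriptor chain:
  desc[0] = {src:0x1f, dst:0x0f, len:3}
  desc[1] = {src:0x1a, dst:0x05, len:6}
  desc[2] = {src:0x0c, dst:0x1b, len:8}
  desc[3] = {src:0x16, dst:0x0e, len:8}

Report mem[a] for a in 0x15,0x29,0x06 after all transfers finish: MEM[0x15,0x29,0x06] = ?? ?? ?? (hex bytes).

  after D0: wrote 3B at 0x0f = 25028b
  after D1: wrote 6B at 0x05 = 4ed5795a1625
  after D2: wrote 8B at 0x1b = add1c425028be232
  after D3: wrote 8B at 0x0e = 85a123604eadd1c4
query mem[0x15]=0xc4, mem[0x29]=0x1b, mem[0x06]=0xd5

MEM[0x15,0x29,0x06] = c4 1b d5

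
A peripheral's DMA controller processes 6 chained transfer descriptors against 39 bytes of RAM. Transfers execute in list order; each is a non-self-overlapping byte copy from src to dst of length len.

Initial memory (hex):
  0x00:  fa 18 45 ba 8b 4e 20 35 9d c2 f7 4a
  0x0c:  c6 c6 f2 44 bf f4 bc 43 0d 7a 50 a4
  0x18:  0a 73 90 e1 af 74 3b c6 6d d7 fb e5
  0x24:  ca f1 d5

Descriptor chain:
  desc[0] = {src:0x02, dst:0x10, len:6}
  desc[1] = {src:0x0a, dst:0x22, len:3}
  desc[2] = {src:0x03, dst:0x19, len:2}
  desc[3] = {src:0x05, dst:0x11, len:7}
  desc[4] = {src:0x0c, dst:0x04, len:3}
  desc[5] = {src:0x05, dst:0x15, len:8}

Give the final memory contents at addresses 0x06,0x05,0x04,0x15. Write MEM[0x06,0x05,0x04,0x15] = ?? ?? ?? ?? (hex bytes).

#0 dst[0x10+6] := {0x45,0xba,0x8b,0x4e,0x20,0x35}
#1 dst[0x22+3] := {0xf7,0x4a,0xc6}
#2 dst[0x19+2] := {0xba,0x8b}
#3 dst[0x11+7] := {0x4e,0x20,0x35,0x9d,0xc2,0xf7,0x4a}
#4 dst[0x04+3] := {0xc6,0xc6,0xf2}
#5 dst[0x15+8] := {0xc6,0xf2,0x35,0x9d,0xc2,0xf7,0x4a,0xc6}
query mem[0x06]=0xf2, mem[0x05]=0xc6, mem[0x04]=0xc6, mem[0x15]=0xc6

MEM[0x06,0x05,0x04,0x15] = f2 c6 c6 c6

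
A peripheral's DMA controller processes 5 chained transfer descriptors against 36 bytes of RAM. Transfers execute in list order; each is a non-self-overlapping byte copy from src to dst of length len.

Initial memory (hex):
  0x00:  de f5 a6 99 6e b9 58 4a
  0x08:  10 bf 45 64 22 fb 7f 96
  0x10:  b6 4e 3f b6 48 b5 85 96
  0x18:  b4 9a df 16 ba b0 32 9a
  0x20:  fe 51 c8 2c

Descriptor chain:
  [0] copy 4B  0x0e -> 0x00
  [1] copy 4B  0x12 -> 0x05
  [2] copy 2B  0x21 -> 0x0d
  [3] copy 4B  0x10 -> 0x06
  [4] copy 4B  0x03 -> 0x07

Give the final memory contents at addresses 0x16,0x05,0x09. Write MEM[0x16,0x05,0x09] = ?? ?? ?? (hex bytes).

#0 dst[0x00+4] := {0x7f,0x96,0xb6,0x4e}
#1 dst[0x05+4] := {0x3f,0xb6,0x48,0xb5}
#2 dst[0x0d+2] := {0x51,0xc8}
#3 dst[0x06+4] := {0xb6,0x4e,0x3f,0xb6}
#4 dst[0x07+4] := {0x4e,0x6e,0x3f,0xb6}
query mem[0x16]=0x85, mem[0x05]=0x3f, mem[0x09]=0x3f

MEM[0x16,0x05,0x09] = 85 3f 3f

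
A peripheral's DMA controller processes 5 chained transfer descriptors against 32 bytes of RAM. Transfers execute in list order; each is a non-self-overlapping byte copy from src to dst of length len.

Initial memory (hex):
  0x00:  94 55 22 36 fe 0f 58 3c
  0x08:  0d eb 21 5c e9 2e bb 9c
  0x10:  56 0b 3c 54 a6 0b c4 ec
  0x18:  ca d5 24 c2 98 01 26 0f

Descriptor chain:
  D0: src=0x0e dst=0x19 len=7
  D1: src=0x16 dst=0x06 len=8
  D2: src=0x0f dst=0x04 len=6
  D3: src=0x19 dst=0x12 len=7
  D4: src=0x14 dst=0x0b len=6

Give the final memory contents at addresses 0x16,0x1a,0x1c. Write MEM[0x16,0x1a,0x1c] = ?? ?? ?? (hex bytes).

#0 dst[0x19+7] := {0xbb,0x9c,0x56,0x0b,0x3c,0x54,0xa6}
#1 dst[0x06+8] := {0xc4,0xec,0xca,0xbb,0x9c,0x56,0x0b,0x3c}
#2 dst[0x04+6] := {0x9c,0x56,0x0b,0x3c,0x54,0xa6}
#3 dst[0x12+7] := {0xbb,0x9c,0x56,0x0b,0x3c,0x54,0xa6}
#4 dst[0x0b+6] := {0x56,0x0b,0x3c,0x54,0xa6,0xbb}
query mem[0x16]=0x3c, mem[0x1a]=0x9c, mem[0x1c]=0x0b

MEM[0x16,0x1a,0x1c] = 3c 9c 0b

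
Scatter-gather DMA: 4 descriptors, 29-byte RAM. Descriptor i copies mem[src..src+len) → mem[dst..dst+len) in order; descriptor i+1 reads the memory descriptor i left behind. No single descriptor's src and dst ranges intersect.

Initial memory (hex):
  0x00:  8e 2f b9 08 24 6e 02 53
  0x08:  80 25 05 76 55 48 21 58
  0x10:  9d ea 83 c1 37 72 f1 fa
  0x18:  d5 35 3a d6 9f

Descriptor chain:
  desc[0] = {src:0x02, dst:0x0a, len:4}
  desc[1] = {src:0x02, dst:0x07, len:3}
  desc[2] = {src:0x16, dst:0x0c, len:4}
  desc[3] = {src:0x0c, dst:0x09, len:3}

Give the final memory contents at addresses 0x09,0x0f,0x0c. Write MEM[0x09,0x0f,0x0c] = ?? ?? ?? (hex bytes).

MEM[0x09,0x0f,0x0c] = f1 35 f1

[0] 0x02->0x0a len=4 : b9 08 24 6e
[1] 0x02->0x07 len=3 : b9 08 24
[2] 0x16->0x0c len=4 : f1 fa d5 35
[3] 0x0c->0x09 len=3 : f1 fa d5
query mem[0x09]=0xf1, mem[0x0f]=0x35, mem[0x0c]=0xf1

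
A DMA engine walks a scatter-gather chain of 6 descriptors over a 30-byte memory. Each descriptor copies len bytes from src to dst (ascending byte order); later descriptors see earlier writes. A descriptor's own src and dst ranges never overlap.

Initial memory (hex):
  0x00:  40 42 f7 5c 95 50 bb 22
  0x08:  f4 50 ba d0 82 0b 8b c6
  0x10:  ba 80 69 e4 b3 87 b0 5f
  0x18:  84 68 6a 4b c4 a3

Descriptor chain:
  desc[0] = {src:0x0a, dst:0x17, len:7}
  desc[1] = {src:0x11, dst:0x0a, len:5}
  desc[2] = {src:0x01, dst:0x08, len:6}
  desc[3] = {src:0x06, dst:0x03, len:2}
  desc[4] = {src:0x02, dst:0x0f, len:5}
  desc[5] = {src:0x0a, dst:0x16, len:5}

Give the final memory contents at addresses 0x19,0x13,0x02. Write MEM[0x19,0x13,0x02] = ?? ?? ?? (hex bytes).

MEM[0x19,0x13,0x02] = bb bb f7

  after D0: wrote 7B at 0x17 = bad0820b8bc6ba
  after D1: wrote 5B at 0x0a = 8069e4b387
  after D2: wrote 6B at 0x08 = 42f75c9550bb
  after D3: wrote 2B at 0x03 = bb22
  after D4: wrote 5B at 0x0f = f7bb2250bb
  after D5: wrote 5B at 0x16 = 5c9550bb87
query mem[0x19]=0xbb, mem[0x13]=0xbb, mem[0x02]=0xf7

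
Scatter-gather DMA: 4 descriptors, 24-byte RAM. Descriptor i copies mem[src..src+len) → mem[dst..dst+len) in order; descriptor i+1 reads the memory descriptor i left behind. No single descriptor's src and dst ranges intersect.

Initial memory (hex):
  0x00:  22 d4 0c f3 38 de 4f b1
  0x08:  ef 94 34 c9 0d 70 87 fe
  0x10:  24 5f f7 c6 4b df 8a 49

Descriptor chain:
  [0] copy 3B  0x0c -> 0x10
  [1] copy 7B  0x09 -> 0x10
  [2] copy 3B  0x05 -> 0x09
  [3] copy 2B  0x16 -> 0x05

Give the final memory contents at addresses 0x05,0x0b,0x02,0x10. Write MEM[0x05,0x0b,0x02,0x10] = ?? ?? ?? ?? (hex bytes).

MEM[0x05,0x0b,0x02,0x10] = fe b1 0c 94

#0 dst[0x10+3] := {0x0d,0x70,0x87}
#1 dst[0x10+7] := {0x94,0x34,0xc9,0x0d,0x70,0x87,0xfe}
#2 dst[0x09+3] := {0xde,0x4f,0xb1}
#3 dst[0x05+2] := {0xfe,0x49}
query mem[0x05]=0xfe, mem[0x0b]=0xb1, mem[0x02]=0x0c, mem[0x10]=0x94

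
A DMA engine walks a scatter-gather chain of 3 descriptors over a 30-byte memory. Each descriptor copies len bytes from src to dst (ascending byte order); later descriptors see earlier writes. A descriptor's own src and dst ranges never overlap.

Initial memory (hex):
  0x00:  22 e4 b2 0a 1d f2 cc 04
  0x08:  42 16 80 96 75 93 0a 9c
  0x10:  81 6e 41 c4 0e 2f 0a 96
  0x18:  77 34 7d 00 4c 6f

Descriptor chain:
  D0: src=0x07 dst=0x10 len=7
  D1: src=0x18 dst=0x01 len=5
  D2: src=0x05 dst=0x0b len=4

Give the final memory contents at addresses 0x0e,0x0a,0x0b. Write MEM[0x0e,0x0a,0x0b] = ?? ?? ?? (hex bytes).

MEM[0x0e,0x0a,0x0b] = 42 80 4c

#0 dst[0x10+7] := {0x04,0x42,0x16,0x80,0x96,0x75,0x93}
#1 dst[0x01+5] := {0x77,0x34,0x7d,0x00,0x4c}
#2 dst[0x0b+4] := {0x4c,0xcc,0x04,0x42}
query mem[0x0e]=0x42, mem[0x0a]=0x80, mem[0x0b]=0x4c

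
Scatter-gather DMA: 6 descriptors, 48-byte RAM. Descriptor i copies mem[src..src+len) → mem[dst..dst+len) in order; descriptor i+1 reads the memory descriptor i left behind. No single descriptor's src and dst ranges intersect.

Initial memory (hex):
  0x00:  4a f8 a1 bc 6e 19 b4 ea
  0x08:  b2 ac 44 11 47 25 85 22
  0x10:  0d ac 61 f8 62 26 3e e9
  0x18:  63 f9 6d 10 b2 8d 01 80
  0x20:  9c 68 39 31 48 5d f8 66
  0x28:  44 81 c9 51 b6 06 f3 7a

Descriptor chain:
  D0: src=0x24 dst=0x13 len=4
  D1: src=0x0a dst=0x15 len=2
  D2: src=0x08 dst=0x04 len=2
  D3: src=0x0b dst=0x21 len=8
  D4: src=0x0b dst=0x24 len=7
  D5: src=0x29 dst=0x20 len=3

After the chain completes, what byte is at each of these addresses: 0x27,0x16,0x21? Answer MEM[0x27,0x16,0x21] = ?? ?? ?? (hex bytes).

MEM[0x27,0x16,0x21] = 85 11 ac

[0] 0x24->0x13 len=4 : 48 5d f8 66
[1] 0x0a->0x15 len=2 : 44 11
[2] 0x08->0x04 len=2 : b2 ac
[3] 0x0b->0x21 len=8 : 11 47 25 85 22 0d ac 61
[4] 0x0b->0x24 len=7 : 11 47 25 85 22 0d ac
[5] 0x29->0x20 len=3 : 0d ac 51
query mem[0x27]=0x85, mem[0x16]=0x11, mem[0x21]=0xac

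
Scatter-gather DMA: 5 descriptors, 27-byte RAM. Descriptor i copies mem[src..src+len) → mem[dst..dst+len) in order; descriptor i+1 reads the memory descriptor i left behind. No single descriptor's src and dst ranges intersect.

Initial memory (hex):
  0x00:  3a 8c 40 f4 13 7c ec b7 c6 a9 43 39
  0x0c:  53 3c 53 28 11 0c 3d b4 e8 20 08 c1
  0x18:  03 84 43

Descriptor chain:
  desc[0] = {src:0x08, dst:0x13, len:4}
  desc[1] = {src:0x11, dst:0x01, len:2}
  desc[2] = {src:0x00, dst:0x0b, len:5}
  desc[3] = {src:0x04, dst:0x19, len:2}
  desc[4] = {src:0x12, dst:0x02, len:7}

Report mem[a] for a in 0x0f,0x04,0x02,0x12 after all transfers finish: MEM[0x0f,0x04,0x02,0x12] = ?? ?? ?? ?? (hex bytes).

MEM[0x0f,0x04,0x02,0x12] = 13 a9 3d 3d

D0: mem[0x13..0x16] <- [c6 a9 43 39]
D1: mem[0x01..0x02] <- [0c 3d]
D2: mem[0x0b..0x0f] <- [3a 0c 3d f4 13]
D3: mem[0x19..0x1a] <- [13 7c]
D4: mem[0x02..0x08] <- [3d c6 a9 43 39 c1 03]
query mem[0x0f]=0x13, mem[0x04]=0xa9, mem[0x02]=0x3d, mem[0x12]=0x3d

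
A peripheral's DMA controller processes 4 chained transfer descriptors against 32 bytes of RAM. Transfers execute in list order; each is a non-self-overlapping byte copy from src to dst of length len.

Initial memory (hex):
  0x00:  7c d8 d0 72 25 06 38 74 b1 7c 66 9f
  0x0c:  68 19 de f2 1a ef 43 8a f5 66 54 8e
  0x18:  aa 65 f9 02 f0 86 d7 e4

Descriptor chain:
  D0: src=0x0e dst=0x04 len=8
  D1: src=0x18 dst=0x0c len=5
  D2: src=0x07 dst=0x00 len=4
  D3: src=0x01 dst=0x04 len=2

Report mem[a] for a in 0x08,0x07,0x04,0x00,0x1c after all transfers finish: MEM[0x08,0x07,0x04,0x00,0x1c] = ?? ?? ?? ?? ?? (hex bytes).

MEM[0x08,0x07,0x04,0x00,0x1c] = 43 ef 43 ef f0

#0 dst[0x04+8] := {0xde,0xf2,0x1a,0xef,0x43,0x8a,0xf5,0x66}
#1 dst[0x0c+5] := {0xaa,0x65,0xf9,0x02,0xf0}
#2 dst[0x00+4] := {0xef,0x43,0x8a,0xf5}
#3 dst[0x04+2] := {0x43,0x8a}
query mem[0x08]=0x43, mem[0x07]=0xef, mem[0x04]=0x43, mem[0x00]=0xef, mem[0x1c]=0xf0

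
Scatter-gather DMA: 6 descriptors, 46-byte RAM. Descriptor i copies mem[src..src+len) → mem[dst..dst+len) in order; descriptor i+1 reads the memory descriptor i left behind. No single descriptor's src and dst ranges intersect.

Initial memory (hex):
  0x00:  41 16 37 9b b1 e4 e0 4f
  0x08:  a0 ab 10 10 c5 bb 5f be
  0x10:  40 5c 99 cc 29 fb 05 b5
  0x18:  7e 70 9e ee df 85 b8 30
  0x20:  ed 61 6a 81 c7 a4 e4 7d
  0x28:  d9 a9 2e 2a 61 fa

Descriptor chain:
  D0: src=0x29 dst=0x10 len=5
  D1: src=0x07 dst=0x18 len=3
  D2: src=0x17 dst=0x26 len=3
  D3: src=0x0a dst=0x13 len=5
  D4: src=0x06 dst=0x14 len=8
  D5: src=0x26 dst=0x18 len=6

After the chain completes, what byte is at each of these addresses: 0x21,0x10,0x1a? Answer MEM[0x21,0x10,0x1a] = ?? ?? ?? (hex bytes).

#0 dst[0x10+5] := {0xa9,0x2e,0x2a,0x61,0xfa}
#1 dst[0x18+3] := {0x4f,0xa0,0xab}
#2 dst[0x26+3] := {0xb5,0x4f,0xa0}
#3 dst[0x13+5] := {0x10,0x10,0xc5,0xbb,0x5f}
#4 dst[0x14+8] := {0xe0,0x4f,0xa0,0xab,0x10,0x10,0xc5,0xbb}
#5 dst[0x18+6] := {0xb5,0x4f,0xa0,0xa9,0x2e,0x2a}
query mem[0x21]=0x61, mem[0x10]=0xa9, mem[0x1a]=0xa0

MEM[0x21,0x10,0x1a] = 61 a9 a0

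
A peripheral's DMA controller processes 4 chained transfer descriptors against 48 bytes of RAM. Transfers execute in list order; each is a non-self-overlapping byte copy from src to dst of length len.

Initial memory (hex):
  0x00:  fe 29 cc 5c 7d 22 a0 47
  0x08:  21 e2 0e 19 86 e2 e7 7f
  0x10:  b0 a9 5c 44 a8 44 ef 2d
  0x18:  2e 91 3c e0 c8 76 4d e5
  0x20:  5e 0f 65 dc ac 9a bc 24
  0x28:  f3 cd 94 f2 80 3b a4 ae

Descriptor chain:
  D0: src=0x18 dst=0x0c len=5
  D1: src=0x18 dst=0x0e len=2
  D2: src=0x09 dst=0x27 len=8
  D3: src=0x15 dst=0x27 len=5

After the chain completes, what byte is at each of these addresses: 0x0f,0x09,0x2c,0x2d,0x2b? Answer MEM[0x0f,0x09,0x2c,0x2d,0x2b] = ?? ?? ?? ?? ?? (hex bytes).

#0 dst[0x0c+5] := {0x2e,0x91,0x3c,0xe0,0xc8}
#1 dst[0x0e+2] := {0x2e,0x91}
#2 dst[0x27+8] := {0xe2,0x0e,0x19,0x2e,0x91,0x2e,0x91,0xc8}
#3 dst[0x27+5] := {0x44,0xef,0x2d,0x2e,0x91}
query mem[0x0f]=0x91, mem[0x09]=0xe2, mem[0x2c]=0x2e, mem[0x2d]=0x91, mem[0x2b]=0x91

MEM[0x0f,0x09,0x2c,0x2d,0x2b] = 91 e2 2e 91 91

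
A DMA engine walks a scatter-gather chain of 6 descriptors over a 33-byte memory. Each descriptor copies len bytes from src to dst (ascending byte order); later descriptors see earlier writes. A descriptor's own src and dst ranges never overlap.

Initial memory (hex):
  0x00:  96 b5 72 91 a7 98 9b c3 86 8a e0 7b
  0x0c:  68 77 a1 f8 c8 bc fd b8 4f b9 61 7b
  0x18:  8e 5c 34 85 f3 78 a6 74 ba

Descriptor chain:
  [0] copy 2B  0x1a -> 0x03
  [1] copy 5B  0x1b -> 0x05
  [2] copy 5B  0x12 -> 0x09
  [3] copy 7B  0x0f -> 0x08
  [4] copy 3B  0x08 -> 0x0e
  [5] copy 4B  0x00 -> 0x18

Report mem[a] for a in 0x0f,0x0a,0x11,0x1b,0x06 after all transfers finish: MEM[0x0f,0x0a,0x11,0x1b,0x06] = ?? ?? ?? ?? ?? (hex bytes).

D0: mem[0x03..0x04] <- [34 85]
D1: mem[0x05..0x09] <- [85 f3 78 a6 74]
D2: mem[0x09..0x0d] <- [fd b8 4f b9 61]
D3: mem[0x08..0x0e] <- [f8 c8 bc fd b8 4f b9]
D4: mem[0x0e..0x10] <- [f8 c8 bc]
D5: mem[0x18..0x1b] <- [96 b5 72 34]
query mem[0x0f]=0xc8, mem[0x0a]=0xbc, mem[0x11]=0xbc, mem[0x1b]=0x34, mem[0x06]=0xf3

MEM[0x0f,0x0a,0x11,0x1b,0x06] = c8 bc bc 34 f3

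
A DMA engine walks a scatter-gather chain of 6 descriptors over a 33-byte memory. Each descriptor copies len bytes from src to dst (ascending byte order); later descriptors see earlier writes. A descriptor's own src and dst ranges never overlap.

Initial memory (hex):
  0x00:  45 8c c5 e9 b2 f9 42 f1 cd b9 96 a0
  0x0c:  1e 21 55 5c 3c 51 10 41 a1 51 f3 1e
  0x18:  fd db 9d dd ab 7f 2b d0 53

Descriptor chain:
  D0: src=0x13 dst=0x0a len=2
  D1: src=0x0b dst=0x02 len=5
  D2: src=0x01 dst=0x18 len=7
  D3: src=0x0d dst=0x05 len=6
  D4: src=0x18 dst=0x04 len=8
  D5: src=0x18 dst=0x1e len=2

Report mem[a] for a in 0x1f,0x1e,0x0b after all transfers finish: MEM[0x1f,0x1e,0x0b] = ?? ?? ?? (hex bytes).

  after D0: wrote 2B at 0x0a = 41a1
  after D1: wrote 5B at 0x02 = a11e21555c
  after D2: wrote 7B at 0x18 = 8ca11e21555cf1
  after D3: wrote 6B at 0x05 = 21555c3c5110
  after D4: wrote 8B at 0x04 = 8ca11e21555cf1d0
  after D5: wrote 2B at 0x1e = 8ca1
query mem[0x1f]=0xa1, mem[0x1e]=0x8c, mem[0x0b]=0xd0

MEM[0x1f,0x1e,0x0b] = a1 8c d0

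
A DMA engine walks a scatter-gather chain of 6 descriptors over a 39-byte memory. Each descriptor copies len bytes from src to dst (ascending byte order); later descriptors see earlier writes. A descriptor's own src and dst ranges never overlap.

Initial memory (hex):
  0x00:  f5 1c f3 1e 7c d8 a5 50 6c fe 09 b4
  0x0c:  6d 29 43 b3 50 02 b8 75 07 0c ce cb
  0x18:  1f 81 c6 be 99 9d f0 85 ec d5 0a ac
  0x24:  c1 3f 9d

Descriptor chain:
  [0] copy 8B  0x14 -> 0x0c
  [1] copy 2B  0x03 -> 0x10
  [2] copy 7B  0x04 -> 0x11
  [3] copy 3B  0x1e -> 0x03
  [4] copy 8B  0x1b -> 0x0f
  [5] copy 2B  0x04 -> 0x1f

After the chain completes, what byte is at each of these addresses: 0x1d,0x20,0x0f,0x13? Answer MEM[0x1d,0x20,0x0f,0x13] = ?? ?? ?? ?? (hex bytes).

  after D0: wrote 8B at 0x0c = 070ccecb1f81c6be
  after D1: wrote 2B at 0x10 = 1e7c
  after D2: wrote 7B at 0x11 = 7cd8a5506cfe09
  after D3: wrote 3B at 0x03 = f085ec
  after D4: wrote 8B at 0x0f = be999df085ecd50a
  after D5: wrote 2B at 0x1f = 85ec
query mem[0x1d]=0x9d, mem[0x20]=0xec, mem[0x0f]=0xbe, mem[0x13]=0x85

MEM[0x1d,0x20,0x0f,0x13] = 9d ec be 85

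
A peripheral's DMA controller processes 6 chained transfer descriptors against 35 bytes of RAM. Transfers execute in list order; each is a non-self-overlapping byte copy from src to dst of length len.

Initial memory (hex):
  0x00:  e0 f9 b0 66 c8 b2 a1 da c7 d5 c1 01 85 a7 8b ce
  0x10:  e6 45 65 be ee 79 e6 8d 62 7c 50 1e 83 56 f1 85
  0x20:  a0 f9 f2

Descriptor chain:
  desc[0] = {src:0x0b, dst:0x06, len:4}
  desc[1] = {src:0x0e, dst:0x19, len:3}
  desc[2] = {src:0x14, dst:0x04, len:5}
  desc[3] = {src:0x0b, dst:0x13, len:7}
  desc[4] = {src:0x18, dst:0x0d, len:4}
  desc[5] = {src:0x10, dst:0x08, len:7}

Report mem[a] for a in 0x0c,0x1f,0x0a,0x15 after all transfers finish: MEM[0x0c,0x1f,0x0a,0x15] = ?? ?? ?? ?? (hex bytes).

D0: mem[0x06..0x09] <- [01 85 a7 8b]
D1: mem[0x19..0x1b] <- [8b ce e6]
D2: mem[0x04..0x08] <- [ee 79 e6 8d 62]
D3: mem[0x13..0x19] <- [01 85 a7 8b ce e6 45]
D4: mem[0x0d..0x10] <- [e6 45 ce e6]
D5: mem[0x08..0x0e] <- [e6 45 65 01 85 a7 8b]
query mem[0x0c]=0x85, mem[0x1f]=0x85, mem[0x0a]=0x65, mem[0x15]=0xa7

MEM[0x0c,0x1f,0x0a,0x15] = 85 85 65 a7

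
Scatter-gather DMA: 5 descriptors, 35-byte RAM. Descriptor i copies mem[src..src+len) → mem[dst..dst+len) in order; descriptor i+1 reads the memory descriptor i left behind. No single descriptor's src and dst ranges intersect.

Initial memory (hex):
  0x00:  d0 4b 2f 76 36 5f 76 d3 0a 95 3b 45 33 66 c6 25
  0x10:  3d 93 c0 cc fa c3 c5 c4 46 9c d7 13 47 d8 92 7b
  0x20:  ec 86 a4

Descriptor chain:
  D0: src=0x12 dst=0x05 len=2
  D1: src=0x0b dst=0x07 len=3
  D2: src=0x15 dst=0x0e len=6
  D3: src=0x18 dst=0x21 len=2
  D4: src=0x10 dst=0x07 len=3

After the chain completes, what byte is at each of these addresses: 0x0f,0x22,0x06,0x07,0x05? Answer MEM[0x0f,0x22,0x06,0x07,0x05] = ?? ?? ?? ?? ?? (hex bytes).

MEM[0x0f,0x22,0x06,0x07,0x05] = c5 9c cc c4 c0

[0] 0x12->0x05 len=2 : c0 cc
[1] 0x0b->0x07 len=3 : 45 33 66
[2] 0x15->0x0e len=6 : c3 c5 c4 46 9c d7
[3] 0x18->0x21 len=2 : 46 9c
[4] 0x10->0x07 len=3 : c4 46 9c
query mem[0x0f]=0xc5, mem[0x22]=0x9c, mem[0x06]=0xcc, mem[0x07]=0xc4, mem[0x05]=0xc0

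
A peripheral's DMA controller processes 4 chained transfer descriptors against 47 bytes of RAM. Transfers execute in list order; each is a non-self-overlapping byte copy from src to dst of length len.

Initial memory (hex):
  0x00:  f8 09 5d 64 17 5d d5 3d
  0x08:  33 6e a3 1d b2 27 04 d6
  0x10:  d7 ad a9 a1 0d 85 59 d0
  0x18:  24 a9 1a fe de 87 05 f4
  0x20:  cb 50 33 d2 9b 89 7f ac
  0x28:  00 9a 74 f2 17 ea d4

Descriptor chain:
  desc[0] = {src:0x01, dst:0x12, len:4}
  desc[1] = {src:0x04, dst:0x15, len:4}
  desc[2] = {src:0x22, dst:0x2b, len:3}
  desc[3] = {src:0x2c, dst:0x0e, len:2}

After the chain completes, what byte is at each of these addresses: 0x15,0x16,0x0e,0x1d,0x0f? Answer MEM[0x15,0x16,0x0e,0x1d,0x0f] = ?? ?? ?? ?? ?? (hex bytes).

  after D0: wrote 4B at 0x12 = 095d6417
  after D1: wrote 4B at 0x15 = 175dd53d
  after D2: wrote 3B at 0x2b = 33d29b
  after D3: wrote 2B at 0x0e = d29b
query mem[0x15]=0x17, mem[0x16]=0x5d, mem[0x0e]=0xd2, mem[0x1d]=0x87, mem[0x0f]=0x9b

MEM[0x15,0x16,0x0e,0x1d,0x0f] = 17 5d d2 87 9b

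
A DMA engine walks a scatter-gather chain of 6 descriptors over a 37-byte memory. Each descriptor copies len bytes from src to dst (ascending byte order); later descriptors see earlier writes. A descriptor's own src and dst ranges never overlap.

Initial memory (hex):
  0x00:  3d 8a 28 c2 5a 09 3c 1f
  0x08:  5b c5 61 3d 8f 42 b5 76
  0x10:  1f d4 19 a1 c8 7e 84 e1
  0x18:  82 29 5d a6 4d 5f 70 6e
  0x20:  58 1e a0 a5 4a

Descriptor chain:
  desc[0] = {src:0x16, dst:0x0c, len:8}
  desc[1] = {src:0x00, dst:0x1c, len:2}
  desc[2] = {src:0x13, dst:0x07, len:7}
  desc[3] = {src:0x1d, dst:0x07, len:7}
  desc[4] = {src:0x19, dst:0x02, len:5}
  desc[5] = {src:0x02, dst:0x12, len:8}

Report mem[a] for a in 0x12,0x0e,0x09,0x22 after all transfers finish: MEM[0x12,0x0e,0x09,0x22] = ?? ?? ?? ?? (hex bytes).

D0: mem[0x0c..0x13] <- [84 e1 82 29 5d a6 4d 5f]
D1: mem[0x1c..0x1d] <- [3d 8a]
D2: mem[0x07..0x0d] <- [5f c8 7e 84 e1 82 29]
D3: mem[0x07..0x0d] <- [8a 70 6e 58 1e a0 a5]
D4: mem[0x02..0x06] <- [29 5d a6 3d 8a]
D5: mem[0x12..0x19] <- [29 5d a6 3d 8a 8a 70 6e]
query mem[0x12]=0x29, mem[0x0e]=0x82, mem[0x09]=0x6e, mem[0x22]=0xa0

MEM[0x12,0x0e,0x09,0x22] = 29 82 6e a0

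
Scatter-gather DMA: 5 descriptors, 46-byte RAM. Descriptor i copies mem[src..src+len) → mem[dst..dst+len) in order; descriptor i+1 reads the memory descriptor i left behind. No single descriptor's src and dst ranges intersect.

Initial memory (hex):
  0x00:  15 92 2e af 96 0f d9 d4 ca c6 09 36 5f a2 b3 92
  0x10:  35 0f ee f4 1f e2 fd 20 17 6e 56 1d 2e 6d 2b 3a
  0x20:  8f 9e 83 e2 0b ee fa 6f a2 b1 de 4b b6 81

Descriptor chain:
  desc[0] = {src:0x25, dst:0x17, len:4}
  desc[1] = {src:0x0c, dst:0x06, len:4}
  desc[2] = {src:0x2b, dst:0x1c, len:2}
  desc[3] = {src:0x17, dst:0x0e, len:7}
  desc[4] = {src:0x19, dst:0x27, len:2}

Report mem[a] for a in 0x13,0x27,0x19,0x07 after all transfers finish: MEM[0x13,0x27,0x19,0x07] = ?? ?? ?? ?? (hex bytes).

[0] 0x25->0x17 len=4 : ee fa 6f a2
[1] 0x0c->0x06 len=4 : 5f a2 b3 92
[2] 0x2b->0x1c len=2 : 4b b6
[3] 0x17->0x0e len=7 : ee fa 6f a2 1d 4b b6
[4] 0x19->0x27 len=2 : 6f a2
query mem[0x13]=0x4b, mem[0x27]=0x6f, mem[0x19]=0x6f, mem[0x07]=0xa2

MEM[0x13,0x27,0x19,0x07] = 4b 6f 6f a2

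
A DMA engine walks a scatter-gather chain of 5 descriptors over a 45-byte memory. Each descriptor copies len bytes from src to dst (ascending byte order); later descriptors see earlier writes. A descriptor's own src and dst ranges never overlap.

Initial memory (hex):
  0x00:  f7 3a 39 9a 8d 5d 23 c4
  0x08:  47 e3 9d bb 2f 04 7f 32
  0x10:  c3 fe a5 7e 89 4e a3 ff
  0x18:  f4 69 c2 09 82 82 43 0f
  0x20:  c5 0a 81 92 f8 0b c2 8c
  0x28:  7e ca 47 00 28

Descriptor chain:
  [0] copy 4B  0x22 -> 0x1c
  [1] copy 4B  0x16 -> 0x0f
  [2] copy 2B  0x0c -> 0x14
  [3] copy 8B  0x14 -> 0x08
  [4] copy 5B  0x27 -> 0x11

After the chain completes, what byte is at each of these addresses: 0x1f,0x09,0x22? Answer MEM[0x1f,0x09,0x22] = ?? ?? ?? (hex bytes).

MEM[0x1f,0x09,0x22] = 0b 04 81

  after D0: wrote 4B at 0x1c = 8192f80b
  after D1: wrote 4B at 0x0f = a3fff469
  after D2: wrote 2B at 0x14 = 2f04
  after D3: wrote 8B at 0x08 = 2f04a3fff469c209
  after D4: wrote 5B at 0x11 = 8c7eca4700
query mem[0x1f]=0x0b, mem[0x09]=0x04, mem[0x22]=0x81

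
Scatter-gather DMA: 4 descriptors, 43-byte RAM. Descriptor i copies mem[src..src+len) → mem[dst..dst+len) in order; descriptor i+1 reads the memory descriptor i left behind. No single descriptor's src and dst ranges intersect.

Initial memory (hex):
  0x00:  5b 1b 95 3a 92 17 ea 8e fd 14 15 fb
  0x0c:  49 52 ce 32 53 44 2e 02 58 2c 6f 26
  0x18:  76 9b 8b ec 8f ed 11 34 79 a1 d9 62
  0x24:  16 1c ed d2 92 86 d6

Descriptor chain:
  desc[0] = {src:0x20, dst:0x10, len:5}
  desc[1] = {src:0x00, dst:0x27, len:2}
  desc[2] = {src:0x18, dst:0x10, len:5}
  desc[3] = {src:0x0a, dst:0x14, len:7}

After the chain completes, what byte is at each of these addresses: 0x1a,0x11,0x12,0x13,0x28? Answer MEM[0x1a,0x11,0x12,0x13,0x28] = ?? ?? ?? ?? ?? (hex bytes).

MEM[0x1a,0x11,0x12,0x13,0x28] = 76 9b 8b ec 1b

[0] 0x20->0x10 len=5 : 79 a1 d9 62 16
[1] 0x00->0x27 len=2 : 5b 1b
[2] 0x18->0x10 len=5 : 76 9b 8b ec 8f
[3] 0x0a->0x14 len=7 : 15 fb 49 52 ce 32 76
query mem[0x1a]=0x76, mem[0x11]=0x9b, mem[0x12]=0x8b, mem[0x13]=0xec, mem[0x28]=0x1b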